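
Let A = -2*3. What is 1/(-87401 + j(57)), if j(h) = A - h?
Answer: -1/87464 ≈ -1.1433e-5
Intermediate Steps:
A = -6
j(h) = -6 - h
1/(-87401 + j(57)) = 1/(-87401 + (-6 - 1*57)) = 1/(-87401 + (-6 - 57)) = 1/(-87401 - 63) = 1/(-87464) = -1/87464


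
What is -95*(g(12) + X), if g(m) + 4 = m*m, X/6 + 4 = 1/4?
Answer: -22325/2 ≈ -11163.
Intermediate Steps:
X = -45/2 (X = -24 + 6/4 = -24 + 6*(¼) = -24 + 3/2 = -45/2 ≈ -22.500)
g(m) = -4 + m² (g(m) = -4 + m*m = -4 + m²)
-95*(g(12) + X) = -95*((-4 + 12²) - 45/2) = -95*((-4 + 144) - 45/2) = -95*(140 - 45/2) = -95*235/2 = -22325/2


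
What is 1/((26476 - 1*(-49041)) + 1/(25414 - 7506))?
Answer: 17908/1352358437 ≈ 1.3242e-5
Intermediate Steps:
1/((26476 - 1*(-49041)) + 1/(25414 - 7506)) = 1/((26476 + 49041) + 1/17908) = 1/(75517 + 1/17908) = 1/(1352358437/17908) = 17908/1352358437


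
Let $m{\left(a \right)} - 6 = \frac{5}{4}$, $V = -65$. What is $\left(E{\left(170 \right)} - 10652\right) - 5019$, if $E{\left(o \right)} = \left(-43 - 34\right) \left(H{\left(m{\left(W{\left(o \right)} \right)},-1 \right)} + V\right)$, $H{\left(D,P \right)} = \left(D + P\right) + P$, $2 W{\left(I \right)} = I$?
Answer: $- \frac{44281}{4} \approx -11070.0$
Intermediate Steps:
$W{\left(I \right)} = \frac{I}{2}$
$m{\left(a \right)} = \frac{29}{4}$ ($m{\left(a \right)} = 6 + \frac{5}{4} = \frac{29}{4}$)
$H{\left(D,P \right)} = D + 2 P$
$E{\left(o \right)} = \frac{18403}{4}$ ($E{\left(o \right)} = \left(-43 - 34\right) \left(\left(\frac{29}{4} + 2 \left(-1\right)\right) - 65\right) = - 77 \left(\left(\frac{29}{4} - 2\right) - 65\right) = - 77 \left(\frac{21}{4} - 65\right) = \left(-77\right) \left(- \frac{239}{4}\right) = \frac{18403}{4}$)
$\left(E{\left(170 \right)} - 10652\right) - 5019 = \left(\frac{18403}{4} - 10652\right) - 5019 = - \frac{24205}{4} - 5019 = - \frac{44281}{4}$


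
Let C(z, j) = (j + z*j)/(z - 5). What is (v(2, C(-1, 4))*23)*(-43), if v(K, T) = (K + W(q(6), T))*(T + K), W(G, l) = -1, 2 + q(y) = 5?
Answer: -1978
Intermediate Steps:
q(y) = 3 (q(y) = -2 + 5 = 3)
C(z, j) = (j + j*z)/(-5 + z)
v(K, T) = (-1 + K)*(K + T) (v(K, T) = (K - 1)*(T + K) = (-1 + K)*(K + T))
(v(2, C(-1, 4))*23)*(-43) = ((2**2 - 1*2 - 4*(1 - 1)/(-5 - 1) + 2*(4*(1 - 1)/(-5 - 1)))*23)*(-43) = ((4 - 2 - 4*0/(-6) + 2*(4*0/(-6)))*23)*(-43) = ((4 - 2 - 4*(-1)*0/6 + 2*(4*(-1/6)*0))*23)*(-43) = ((4 - 2 - 1*0 + 2*0)*23)*(-43) = ((4 - 2 + 0 + 0)*23)*(-43) = (2*23)*(-43) = 46*(-43) = -1978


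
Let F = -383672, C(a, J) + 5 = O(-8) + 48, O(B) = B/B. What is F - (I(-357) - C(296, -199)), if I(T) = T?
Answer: -383271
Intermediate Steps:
O(B) = 1
C(a, J) = 44 (C(a, J) = -5 + (1 + 48) = -5 + 49 = 44)
F - (I(-357) - C(296, -199)) = -383672 - (-357 - 1*44) = -383672 - (-357 - 44) = -383672 - 1*(-401) = -383672 + 401 = -383271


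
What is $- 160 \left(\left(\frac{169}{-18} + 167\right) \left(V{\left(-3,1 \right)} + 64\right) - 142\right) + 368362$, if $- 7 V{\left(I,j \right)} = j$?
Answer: $- \frac{25604318}{21} \approx -1.2193 \cdot 10^{6}$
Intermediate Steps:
$V{\left(I,j \right)} = - \frac{j}{7}$
$- 160 \left(\left(\frac{169}{-18} + 167\right) \left(V{\left(-3,1 \right)} + 64\right) - 142\right) + 368362 = - 160 \left(\left(\frac{169}{-18} + 167\right) \left(\left(- \frac{1}{7}\right) 1 + 64\right) - 142\right) + 368362 = - 160 \left(\left(169 \left(- \frac{1}{18}\right) + 167\right) \left(- \frac{1}{7} + 64\right) - 142\right) + 368362 = - 160 \left(\left(- \frac{169}{18} + 167\right) \frac{447}{7} - 142\right) + 368362 = - 160 \left(\frac{2837}{18} \cdot \frac{447}{7} - 142\right) + 368362 = - 160 \left(\frac{422713}{42} - 142\right) + 368362 = \left(-160\right) \frac{416749}{42} + 368362 = - \frac{33339920}{21} + 368362 = - \frac{25604318}{21}$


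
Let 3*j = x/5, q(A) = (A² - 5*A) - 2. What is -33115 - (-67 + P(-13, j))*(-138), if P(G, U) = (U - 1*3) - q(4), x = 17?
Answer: -208953/5 ≈ -41791.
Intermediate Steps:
q(A) = -2 + A² - 5*A
j = 17/15 (j = (17/5)/3 = (17*(⅕))/3 = (⅓)*(17/5) = 17/15 ≈ 1.1333)
P(G, U) = 3 + U (P(G, U) = (U - 1*3) - (-2 + 4² - 5*4) = (U - 3) - (-2 + 16 - 20) = (-3 + U) - 1*(-6) = (-3 + U) + 6 = 3 + U)
-33115 - (-67 + P(-13, j))*(-138) = -33115 - (-67 + (3 + 17/15))*(-138) = -33115 - (-67 + 62/15)*(-138) = -33115 - (-943)*(-138)/15 = -33115 - 1*43378/5 = -33115 - 43378/5 = -208953/5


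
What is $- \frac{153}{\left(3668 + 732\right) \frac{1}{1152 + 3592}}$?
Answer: $- \frac{90729}{550} \approx -164.96$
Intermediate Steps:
$- \frac{153}{\left(3668 + 732\right) \frac{1}{1152 + 3592}} = - \frac{153}{4400 \cdot \frac{1}{4744}} = - \frac{153}{\frac{550}{593}} = \left(-153\right) \frac{593}{550} = - \frac{90729}{550}$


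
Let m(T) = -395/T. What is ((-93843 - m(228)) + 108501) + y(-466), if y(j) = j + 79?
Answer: 3254183/228 ≈ 14273.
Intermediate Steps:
y(j) = 79 + j
((-93843 - m(228)) + 108501) + y(-466) = ((-93843 - (-395)/228) + 108501) + (79 - 466) = ((-93843 - (-395)/228) + 108501) - 387 = ((-93843 - 1*(-395/228)) + 108501) - 387 = ((-93843 + 395/228) + 108501) - 387 = (-21395809/228 + 108501) - 387 = 3342419/228 - 387 = 3254183/228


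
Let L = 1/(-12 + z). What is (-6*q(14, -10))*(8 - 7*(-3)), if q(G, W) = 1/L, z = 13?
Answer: -174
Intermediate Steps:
L = 1 (L = 1/(-12 + 13) = 1/1 = 1)
q(G, W) = 1 (q(G, W) = 1/1 = 1)
(-6*q(14, -10))*(8 - 7*(-3)) = (-6*1)*(8 - 7*(-3)) = -6*(8 + 21) = -6*29 = -174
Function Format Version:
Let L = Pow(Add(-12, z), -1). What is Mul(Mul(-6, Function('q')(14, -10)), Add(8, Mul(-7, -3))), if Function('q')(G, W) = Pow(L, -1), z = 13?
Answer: -174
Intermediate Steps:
L = 1 (L = Pow(Add(-12, 13), -1) = Pow(1, -1) = 1)
Function('q')(G, W) = 1 (Function('q')(G, W) = Pow(1, -1) = 1)
Mul(Mul(-6, Function('q')(14, -10)), Add(8, Mul(-7, -3))) = Mul(Mul(-6, 1), Add(8, Mul(-7, -3))) = Mul(-6, Add(8, 21)) = Mul(-6, 29) = -174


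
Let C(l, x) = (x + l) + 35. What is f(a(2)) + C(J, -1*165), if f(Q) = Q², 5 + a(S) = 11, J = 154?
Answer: 60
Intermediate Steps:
a(S) = 6 (a(S) = -5 + 11 = 6)
C(l, x) = 35 + l + x (C(l, x) = (l + x) + 35 = 35 + l + x)
f(a(2)) + C(J, -1*165) = 6² + (35 + 154 - 1*165) = 36 + (35 + 154 - 165) = 36 + 24 = 60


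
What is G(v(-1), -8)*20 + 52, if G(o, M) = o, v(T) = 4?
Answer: 132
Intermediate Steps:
G(v(-1), -8)*20 + 52 = 4*20 + 52 = 80 + 52 = 132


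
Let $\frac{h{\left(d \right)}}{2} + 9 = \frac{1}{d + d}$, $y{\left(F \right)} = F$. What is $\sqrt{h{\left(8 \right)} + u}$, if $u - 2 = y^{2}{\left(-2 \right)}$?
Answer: $\frac{i \sqrt{190}}{4} \approx 3.446 i$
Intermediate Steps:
$h{\left(d \right)} = -18 + \frac{1}{d}$ ($h{\left(d \right)} = -18 + \frac{2}{d + d} = -18 + \frac{2}{2 d} = -18 + 2 \frac{1}{2 d} = -18 + \frac{1}{d}$)
$u = 6$ ($u = 2 + \left(-2\right)^{2} = 2 + 4 = 6$)
$\sqrt{h{\left(8 \right)} + u} = \sqrt{\left(-18 + \frac{1}{8}\right) + 6} = \sqrt{- \frac{143}{8} + 6} = \sqrt{- \frac{95}{8}} = \frac{i \sqrt{190}}{4}$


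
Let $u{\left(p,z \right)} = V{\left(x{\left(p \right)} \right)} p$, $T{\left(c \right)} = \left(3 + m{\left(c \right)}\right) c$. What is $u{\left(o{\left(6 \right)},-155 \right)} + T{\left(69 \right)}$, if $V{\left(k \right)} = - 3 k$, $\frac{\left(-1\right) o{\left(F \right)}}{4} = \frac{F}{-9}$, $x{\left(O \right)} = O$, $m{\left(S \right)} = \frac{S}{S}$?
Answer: $\frac{764}{3} \approx 254.67$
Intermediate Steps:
$m{\left(S \right)} = 1$
$T{\left(c \right)} = 4 c$ ($T{\left(c \right)} = \left(3 + 1\right) c = 4 c$)
$o{\left(F \right)} = \frac{4 F}{9}$ ($o{\left(F \right)} = - 4 \frac{F}{-9} = - 4 F \left(- \frac{1}{9}\right) = - 4 \left(- \frac{F}{9}\right) = \frac{4 F}{9}$)
$u{\left(p,z \right)} = - 3 p^{2}$ ($u{\left(p,z \right)} = - 3 p p = - 3 p^{2}$)
$u{\left(o{\left(6 \right)},-155 \right)} + T{\left(69 \right)} = - 3 \left(\frac{4}{9} \cdot 6\right)^{2} + 4 \cdot 69 = - 3 \left(\frac{8}{3}\right)^{2} + 276 = \left(-3\right) \frac{64}{9} + 276 = - \frac{64}{3} + 276 = \frac{764}{3}$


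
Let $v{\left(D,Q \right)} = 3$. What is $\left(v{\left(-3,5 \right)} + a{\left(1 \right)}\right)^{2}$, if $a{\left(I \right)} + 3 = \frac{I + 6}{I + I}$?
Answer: $\frac{49}{4} \approx 12.25$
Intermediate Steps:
$a{\left(I \right)} = -3 + \frac{6 + I}{2 I}$ ($a{\left(I \right)} = -3 + \frac{I + 6}{I + I} = -3 + \frac{6 + I}{2 I}$)
$\left(v{\left(-3,5 \right)} + a{\left(1 \right)}\right)^{2} = \left(3 - \left(\frac{5}{2} - \frac{3}{1}\right)\right)^{2} = \left(3 + \left(- \frac{5}{2} + 3 \cdot 1\right)\right)^{2} = \left(3 + \left(- \frac{5}{2} + 3\right)\right)^{2} = \left(3 + \frac{1}{2}\right)^{2} = \left(\frac{7}{2}\right)^{2} = \frac{49}{4}$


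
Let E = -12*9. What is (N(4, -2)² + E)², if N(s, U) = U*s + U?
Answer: 64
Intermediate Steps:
N(s, U) = U + U*s
E = -108
(N(4, -2)² + E)² = ((-2*(1 + 4))² - 108)² = ((-2*5)² - 108)² = ((-10)² - 108)² = (100 - 108)² = (-8)² = 64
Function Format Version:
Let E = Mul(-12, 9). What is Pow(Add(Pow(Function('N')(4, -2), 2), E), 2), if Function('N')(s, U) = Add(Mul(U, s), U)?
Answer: 64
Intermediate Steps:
Function('N')(s, U) = Add(U, Mul(U, s))
E = -108
Pow(Add(Pow(Function('N')(4, -2), 2), E), 2) = Pow(Add(Pow(Mul(-2, Add(1, 4)), 2), -108), 2) = Pow(Add(Pow(Mul(-2, 5), 2), -108), 2) = Pow(Add(Pow(-10, 2), -108), 2) = Pow(Add(100, -108), 2) = Pow(-8, 2) = 64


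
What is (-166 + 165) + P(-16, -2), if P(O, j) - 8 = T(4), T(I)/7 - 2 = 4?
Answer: 49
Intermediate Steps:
T(I) = 42 (T(I) = 14 + 7*4 = 14 + 28 = 42)
P(O, j) = 50 (P(O, j) = 8 + 42 = 50)
(-166 + 165) + P(-16, -2) = (-166 + 165) + 50 = -1 + 50 = 49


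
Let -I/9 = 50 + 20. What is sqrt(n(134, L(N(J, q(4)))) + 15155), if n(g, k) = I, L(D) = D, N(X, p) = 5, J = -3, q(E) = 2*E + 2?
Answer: 5*sqrt(581) ≈ 120.52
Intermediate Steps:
q(E) = 2 + 2*E
I = -630 (I = -9*(50 + 20) = -9*70 = -630)
n(g, k) = -630
sqrt(n(134, L(N(J, q(4)))) + 15155) = sqrt(-630 + 15155) = sqrt(14525) = 5*sqrt(581)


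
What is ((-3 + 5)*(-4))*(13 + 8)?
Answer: -168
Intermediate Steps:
((-3 + 5)*(-4))*(13 + 8) = (2*(-4))*21 = -8*21 = -168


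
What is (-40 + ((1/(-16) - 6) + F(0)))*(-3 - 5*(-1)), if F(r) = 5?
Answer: -657/8 ≈ -82.125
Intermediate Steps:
(-40 + ((1/(-16) - 6) + F(0)))*(-3 - 5*(-1)) = (-40 + ((1/(-16) - 6) + 5))*(-3 - 5*(-1)) = (-40 + ((-1/16 - 6) + 5))*(-3 + 5) = (-40 + (-97/16 + 5))*2 = (-40 - 17/16)*2 = -657/16*2 = -657/8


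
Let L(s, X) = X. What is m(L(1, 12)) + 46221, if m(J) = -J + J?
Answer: 46221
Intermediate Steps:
m(J) = 0
m(L(1, 12)) + 46221 = 0 + 46221 = 46221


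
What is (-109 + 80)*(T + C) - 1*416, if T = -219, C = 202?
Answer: 77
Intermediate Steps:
(-109 + 80)*(T + C) - 1*416 = (-109 + 80)*(-219 + 202) - 1*416 = -29*(-17) - 416 = 493 - 416 = 77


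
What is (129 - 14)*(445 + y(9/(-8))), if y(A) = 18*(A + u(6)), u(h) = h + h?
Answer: 294745/4 ≈ 73686.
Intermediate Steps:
u(h) = 2*h
y(A) = 216 + 18*A (y(A) = 18*(A + 2*6) = 18*(A + 12) = 18*(12 + A) = 216 + 18*A)
(129 - 14)*(445 + y(9/(-8))) = (129 - 14)*(445 + (216 + 18*(9/(-8)))) = 115*(445 + (216 + 18*(9*(-⅛)))) = 115*(445 + (216 + 18*(-9/8))) = 115*(445 + (216 - 81/4)) = 115*(445 + 783/4) = 115*(2563/4) = 294745/4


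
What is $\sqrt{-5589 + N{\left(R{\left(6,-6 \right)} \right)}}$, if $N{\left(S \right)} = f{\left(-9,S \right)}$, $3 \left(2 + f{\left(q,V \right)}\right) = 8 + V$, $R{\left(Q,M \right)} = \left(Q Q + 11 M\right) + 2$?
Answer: $\frac{i \sqrt{50379}}{3} \approx 74.818 i$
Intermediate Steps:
$R{\left(Q,M \right)} = 2 + Q^{2} + 11 M$ ($R{\left(Q,M \right)} = \left(Q^{2} + 11 M\right) + 2 = 2 + Q^{2} + 11 M$)
$f{\left(q,V \right)} = \frac{2}{3} + \frac{V}{3}$ ($f{\left(q,V \right)} = -2 + \frac{8 + V}{3} = -2 + \left(\frac{8}{3} + \frac{V}{3}\right) = \frac{2}{3} + \frac{V}{3}$)
$N{\left(S \right)} = \frac{2}{3} + \frac{S}{3}$
$\sqrt{-5589 + N{\left(R{\left(6,-6 \right)} \right)}} = \sqrt{-5589 + \left(\frac{2}{3} + \frac{2 + 6^{2} + 11 \left(-6\right)}{3}\right)} = \sqrt{-5589 + \left(\frac{2}{3} + \frac{2 + 36 - 66}{3}\right)} = \sqrt{-5589 + \left(\frac{2}{3} + \frac{1}{3} \left(-28\right)\right)} = \sqrt{-5589 + \left(\frac{2}{3} - \frac{28}{3}\right)} = \sqrt{-5589 - \frac{26}{3}} = \sqrt{- \frac{16793}{3}} = \frac{i \sqrt{50379}}{3}$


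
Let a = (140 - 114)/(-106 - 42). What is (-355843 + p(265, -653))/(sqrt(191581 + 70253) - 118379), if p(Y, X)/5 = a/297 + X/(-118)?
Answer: 27309233550758572/9085553800294257 + 3921784863556*sqrt(906)/9085553800294257 ≈ 3.0188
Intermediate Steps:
a = -13/74 (a = 26/(-148) = 26*(-1/148) = -13/74 ≈ -0.17568)
p(Y, X) = -65/21978 - 5*X/118 (p(Y, X) = 5*(-13/74/297 + X/(-118)) = 5*(-13/74*1/297 + X*(-1/118)) = 5*(-13/21978 - X/118) = -65/21978 - 5*X/118)
(-355843 + p(265, -653))/(sqrt(191581 + 70253) - 118379) = (-355843 + (-65/21978 - 5/118*(-653)))/(sqrt(191581 + 70253) - 118379) = (-355843 + (-65/21978 + 3265/118))/(sqrt(261834) - 118379) = (-355843 + 17937625/648351)/(17*sqrt(906) - 118379) = -230693227268/(648351*(-118379 + 17*sqrt(906)))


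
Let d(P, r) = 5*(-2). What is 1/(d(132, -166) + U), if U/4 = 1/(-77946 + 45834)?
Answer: -8028/80281 ≈ -0.099999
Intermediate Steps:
d(P, r) = -10
U = -1/8028 (U = 4/(-77946 + 45834) = 4/(-32112) = 4*(-1/32112) = -1/8028 ≈ -0.00012456)
1/(d(132, -166) + U) = 1/(-10 - 1/8028) = 1/(-80281/8028) = -8028/80281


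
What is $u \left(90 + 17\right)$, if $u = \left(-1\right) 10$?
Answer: $-1070$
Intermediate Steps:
$u = -10$
$u \left(90 + 17\right) = - 10 \left(90 + 17\right) = \left(-10\right) 107 = -1070$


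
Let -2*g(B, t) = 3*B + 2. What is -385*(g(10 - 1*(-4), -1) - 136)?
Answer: 60830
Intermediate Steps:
g(B, t) = -1 - 3*B/2 (g(B, t) = -(3*B + 2)/2 = -(2 + 3*B)/2 = -1 - 3*B/2)
-385*(g(10 - 1*(-4), -1) - 136) = -385*((-1 - 3*(10 - 1*(-4))/2) - 136) = -385*((-1 - 3*(10 + 4)/2) - 136) = -385*((-1 - 3/2*14) - 136) = -385*((-1 - 21) - 136) = -385*(-22 - 136) = -385*(-158) = 60830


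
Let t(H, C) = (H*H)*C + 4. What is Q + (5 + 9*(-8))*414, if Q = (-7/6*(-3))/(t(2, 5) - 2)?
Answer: -1220465/44 ≈ -27738.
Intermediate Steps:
t(H, C) = 4 + C*H² (t(H, C) = H²*C + 4 = C*H² + 4 = 4 + C*H²)
Q = 7/44 (Q = (-7/6*(-3))/((4 + 5*2²) - 2) = (-7*⅙*(-3))/((4 + 5*4) - 2) = (-7/6*(-3))/((4 + 20) - 2) = 7/(2*(24 - 2)) = (7/2)/22 = (7/2)*(1/22) = 7/44 ≈ 0.15909)
Q + (5 + 9*(-8))*414 = 7/44 + (5 + 9*(-8))*414 = 7/44 + (5 - 72)*414 = 7/44 - 67*414 = 7/44 - 27738 = -1220465/44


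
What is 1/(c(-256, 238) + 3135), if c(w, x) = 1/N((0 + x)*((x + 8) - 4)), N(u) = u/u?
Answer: 1/3136 ≈ 0.00031888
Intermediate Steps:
N(u) = 1
c(w, x) = 1 (c(w, x) = 1/1 = 1)
1/(c(-256, 238) + 3135) = 1/(1 + 3135) = 1/3136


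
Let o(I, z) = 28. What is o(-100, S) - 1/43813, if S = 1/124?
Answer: 1226763/43813 ≈ 28.000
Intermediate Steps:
S = 1/124 ≈ 0.0080645
o(-100, S) - 1/43813 = 28 - 1/43813 = 1226763/43813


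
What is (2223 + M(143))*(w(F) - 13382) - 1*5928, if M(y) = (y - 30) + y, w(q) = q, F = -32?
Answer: -33259234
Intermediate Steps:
M(y) = -30 + 2*y (M(y) = (-30 + y) + y = -30 + 2*y)
(2223 + M(143))*(w(F) - 13382) - 1*5928 = (2223 + (-30 + 2*143))*(-32 - 13382) - 1*5928 = (2223 + (-30 + 286))*(-13414) - 5928 = (2223 + 256)*(-13414) - 5928 = 2479*(-13414) - 5928 = -33253306 - 5928 = -33259234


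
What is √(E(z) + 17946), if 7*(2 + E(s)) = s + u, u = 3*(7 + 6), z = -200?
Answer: √17921 ≈ 133.87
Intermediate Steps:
u = 39 (u = 3*13 = 39)
E(s) = 25/7 + s/7 (E(s) = -2 + (s + 39)/7 = -2 + (39 + s)/7 = -2 + (39/7 + s/7) = 25/7 + s/7)
√(E(z) + 17946) = √((25/7 + (⅐)*(-200)) + 17946) = √((25/7 - 200/7) + 17946) = √(-25 + 17946) = √17921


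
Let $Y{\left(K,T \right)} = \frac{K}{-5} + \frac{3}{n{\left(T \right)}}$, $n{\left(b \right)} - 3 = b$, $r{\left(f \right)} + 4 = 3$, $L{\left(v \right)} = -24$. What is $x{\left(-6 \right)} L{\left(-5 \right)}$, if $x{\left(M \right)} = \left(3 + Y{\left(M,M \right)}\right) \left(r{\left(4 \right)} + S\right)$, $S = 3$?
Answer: $- \frac{768}{5} \approx -153.6$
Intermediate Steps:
$r{\left(f \right)} = -1$ ($r{\left(f \right)} = -4 + 3 = -1$)
$n{\left(b \right)} = 3 + b$
$Y{\left(K,T \right)} = \frac{3}{3 + T} - \frac{K}{5}$ ($Y{\left(K,T \right)} = \frac{K}{-5} + \frac{3}{3 + T} = K \left(- \frac{1}{5}\right) + \frac{3}{3 + T} = - \frac{K}{5} + \frac{3}{3 + T} = \frac{3}{3 + T} - \frac{K}{5}$)
$x{\left(M \right)} = 6 + \frac{2 \left(15 - M \left(3 + M\right)\right)}{5 \left(3 + M\right)}$ ($x{\left(M \right)} = \left(3 + \frac{15 - M \left(3 + M\right)}{5 \left(3 + M\right)}\right) \left(-1 + 3\right) = \left(3 + \frac{15 - M \left(3 + M\right)}{5 \left(3 + M\right)}\right) 2 = 6 + \frac{2 \left(15 - M \left(3 + M\right)\right)}{5 \left(3 + M\right)}$)
$x{\left(-6 \right)} L{\left(-5 \right)} = \frac{2 \left(60 - \left(-6\right)^{2} + 12 \left(-6\right)\right)}{5 \left(3 - 6\right)} \left(-24\right) = \frac{2 \left(60 - 36 - 72\right)}{5 \left(-3\right)} \left(-24\right) = \frac{2}{5} \left(- \frac{1}{3}\right) \left(60 - 36 - 72\right) \left(-24\right) = \frac{2}{5} \left(- \frac{1}{3}\right) \left(-48\right) \left(-24\right) = \frac{32}{5} \left(-24\right) = - \frac{768}{5}$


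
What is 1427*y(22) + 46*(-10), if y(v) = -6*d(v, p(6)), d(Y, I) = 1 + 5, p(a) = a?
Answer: -51832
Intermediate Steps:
d(Y, I) = 6
y(v) = -36 (y(v) = -6*6 = -36)
1427*y(22) + 46*(-10) = 1427*(-36) + 46*(-10) = -51372 - 460 = -51832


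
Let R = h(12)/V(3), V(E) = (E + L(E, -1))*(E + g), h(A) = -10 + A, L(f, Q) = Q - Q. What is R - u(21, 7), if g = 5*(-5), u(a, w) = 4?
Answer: -133/33 ≈ -4.0303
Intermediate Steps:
L(f, Q) = 0
g = -25
V(E) = E*(-25 + E) (V(E) = (E + 0)*(E - 25) = E*(-25 + E))
R = -1/33 (R = (-10 + 12)/((3*(-25 + 3))) = 2/((3*(-22))) = 2/(-66) = 2*(-1/66) = -1/33 ≈ -0.030303)
R - u(21, 7) = -1/33 - 1*4 = -1/33 - 4 = -133/33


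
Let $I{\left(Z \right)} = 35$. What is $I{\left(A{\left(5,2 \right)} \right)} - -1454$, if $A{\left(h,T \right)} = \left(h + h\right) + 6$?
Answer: $1489$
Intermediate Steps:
$A{\left(h,T \right)} = 6 + 2 h$ ($A{\left(h,T \right)} = 2 h + 6 = 6 + 2 h$)
$I{\left(A{\left(5,2 \right)} \right)} - -1454 = 35 - -1454 = 35 + 1454 = 1489$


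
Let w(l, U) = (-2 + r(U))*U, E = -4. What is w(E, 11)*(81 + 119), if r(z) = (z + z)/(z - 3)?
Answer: 1650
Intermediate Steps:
r(z) = 2*z/(-3 + z) (r(z) = (2*z)/(-3 + z) = 2*z/(-3 + z))
w(l, U) = U*(-2 + 2*U/(-3 + U)) (w(l, U) = (-2 + 2*U/(-3 + U))*U = U*(-2 + 2*U/(-3 + U)))
w(E, 11)*(81 + 119) = (6*11/(-3 + 11))*(81 + 119) = (6*11/8)*200 = (6*11*(1/8))*200 = (33/4)*200 = 1650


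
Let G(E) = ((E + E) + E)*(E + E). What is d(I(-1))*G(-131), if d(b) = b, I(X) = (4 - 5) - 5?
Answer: -617796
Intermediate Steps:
I(X) = -6 (I(X) = -1 - 5 = -6)
G(E) = 6*E**2 (G(E) = (2*E + E)*(2*E) = (3*E)*(2*E) = 6*E**2)
d(I(-1))*G(-131) = -36*(-131)**2 = -36*17161 = -6*102966 = -617796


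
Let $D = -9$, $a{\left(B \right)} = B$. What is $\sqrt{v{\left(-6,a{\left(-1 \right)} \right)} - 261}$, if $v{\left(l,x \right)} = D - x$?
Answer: $i \sqrt{269} \approx 16.401 i$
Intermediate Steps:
$v{\left(l,x \right)} = -9 - x$
$\sqrt{v{\left(-6,a{\left(-1 \right)} \right)} - 261} = \sqrt{\left(-9 - -1\right) - 261} = \sqrt{\left(-9 + 1\right) - 261} = \sqrt{-8 - 261} = \sqrt{-269} = i \sqrt{269}$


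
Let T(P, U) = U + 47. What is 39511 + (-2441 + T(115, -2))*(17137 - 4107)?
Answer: -31180369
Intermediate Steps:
T(P, U) = 47 + U
39511 + (-2441 + T(115, -2))*(17137 - 4107) = 39511 + (-2441 + (47 - 2))*(17137 - 4107) = 39511 + (-2441 + 45)*13030 = 39511 - 2396*13030 = 39511 - 31219880 = -31180369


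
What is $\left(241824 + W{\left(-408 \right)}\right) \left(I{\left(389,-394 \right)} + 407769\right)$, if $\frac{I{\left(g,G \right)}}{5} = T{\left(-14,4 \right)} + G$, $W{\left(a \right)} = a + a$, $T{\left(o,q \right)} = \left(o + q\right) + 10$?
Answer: $97800805392$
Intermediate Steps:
$T{\left(o,q \right)} = 10 + o + q$
$W{\left(a \right)} = 2 a$
$I{\left(g,G \right)} = 5 G$ ($I{\left(g,G \right)} = 5 \left(\left(10 - 14 + 4\right) + G\right) = 5 \left(0 + G\right) = 5 G$)
$\left(241824 + W{\left(-408 \right)}\right) \left(I{\left(389,-394 \right)} + 407769\right) = \left(241824 + 2 \left(-408\right)\right) \left(5 \left(-394\right) + 407769\right) = \left(241824 - 816\right) \left(-1970 + 407769\right) = 241008 \cdot 405799 = 97800805392$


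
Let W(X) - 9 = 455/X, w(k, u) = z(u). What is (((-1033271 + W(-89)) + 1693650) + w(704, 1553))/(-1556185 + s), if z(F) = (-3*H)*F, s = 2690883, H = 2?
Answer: 57944775/100988122 ≈ 0.57378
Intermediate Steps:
z(F) = -6*F (z(F) = (-3*2)*F = -6*F)
w(k, u) = -6*u
W(X) = 9 + 455/X
(((-1033271 + W(-89)) + 1693650) + w(704, 1553))/(-1556185 + s) = (((-1033271 + (9 + 455/(-89))) + 1693650) - 6*1553)/(-1556185 + 2690883) = (((-1033271 + (9 + 455*(-1/89))) + 1693650) - 9318)/1134698 = (((-1033271 + (9 - 455/89)) + 1693650) - 9318)*(1/1134698) = (((-1033271 + 346/89) + 1693650) - 9318)*(1/1134698) = ((-91960773/89 + 1693650) - 9318)*(1/1134698) = (58774077/89 - 9318)*(1/1134698) = (57944775/89)*(1/1134698) = 57944775/100988122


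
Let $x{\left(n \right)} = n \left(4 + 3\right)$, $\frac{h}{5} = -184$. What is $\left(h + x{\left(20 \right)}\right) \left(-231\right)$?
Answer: $180180$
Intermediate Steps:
$h = -920$ ($h = 5 \left(-184\right) = -920$)
$x{\left(n \right)} = 7 n$ ($x{\left(n \right)} = n 7 = 7 n$)
$\left(h + x{\left(20 \right)}\right) \left(-231\right) = \left(-920 + 7 \cdot 20\right) \left(-231\right) = \left(-920 + 140\right) \left(-231\right) = \left(-780\right) \left(-231\right) = 180180$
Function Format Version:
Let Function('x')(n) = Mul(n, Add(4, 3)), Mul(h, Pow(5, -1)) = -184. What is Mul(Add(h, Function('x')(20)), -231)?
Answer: 180180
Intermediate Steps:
h = -920 (h = Mul(5, -184) = -920)
Function('x')(n) = Mul(7, n) (Function('x')(n) = Mul(n, 7) = Mul(7, n))
Mul(Add(h, Function('x')(20)), -231) = Mul(Add(-920, Mul(7, 20)), -231) = Mul(Add(-920, 140), -231) = Mul(-780, -231) = 180180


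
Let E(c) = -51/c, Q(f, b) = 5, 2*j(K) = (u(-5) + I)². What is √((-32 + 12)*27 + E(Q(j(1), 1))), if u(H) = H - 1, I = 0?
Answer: I*√13755/5 ≈ 23.456*I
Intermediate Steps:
u(H) = -1 + H
j(K) = 18 (j(K) = ((-1 - 5) + 0)²/2 = (-6 + 0)²/2 = (½)*(-6)² = (½)*36 = 18)
√((-32 + 12)*27 + E(Q(j(1), 1))) = √((-32 + 12)*27 - 51/5) = √(-20*27 - 51*⅕) = √(-540 - 51/5) = √(-2751/5) = I*√13755/5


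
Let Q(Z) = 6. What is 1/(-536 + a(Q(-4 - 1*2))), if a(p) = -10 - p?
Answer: -1/552 ≈ -0.0018116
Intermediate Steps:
1/(-536 + a(Q(-4 - 1*2))) = 1/(-536 + (-10 - 1*6)) = 1/(-536 + (-10 - 6)) = 1/(-536 - 16) = 1/(-552) = -1/552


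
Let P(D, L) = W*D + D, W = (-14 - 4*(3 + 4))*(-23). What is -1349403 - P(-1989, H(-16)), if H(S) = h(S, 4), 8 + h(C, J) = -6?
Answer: 573960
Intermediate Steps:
h(C, J) = -14 (h(C, J) = -8 - 6 = -14)
H(S) = -14
W = 966 (W = (-14 - 4*7)*(-23) = (-14 - 28)*(-23) = -42*(-23) = 966)
P(D, L) = 967*D (P(D, L) = 966*D + D = 967*D)
-1349403 - P(-1989, H(-16)) = -1349403 - 967*(-1989) = -1349403 - 1*(-1923363) = -1349403 + 1923363 = 573960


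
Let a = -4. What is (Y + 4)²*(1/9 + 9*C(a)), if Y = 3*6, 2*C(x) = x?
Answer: -77924/9 ≈ -8658.2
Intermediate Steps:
C(x) = x/2
Y = 18
(Y + 4)²*(1/9 + 9*C(a)) = (18 + 4)²*(1/9 + 9*((½)*(-4))) = 22²*(⅑ + 9*(-2)) = 484*(⅑ - 18) = 484*(-161/9) = -77924/9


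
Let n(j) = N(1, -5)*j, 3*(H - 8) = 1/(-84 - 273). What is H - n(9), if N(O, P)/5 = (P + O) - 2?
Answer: 297737/1071 ≈ 278.00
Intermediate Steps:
H = 8567/1071 (H = 8 + 1/(3*(-84 - 273)) = 8 + (⅓)/(-357) = 8 + (⅓)*(-1/357) = 8 - 1/1071 = 8567/1071 ≈ 7.9991)
N(O, P) = -10 + 5*O + 5*P (N(O, P) = 5*((P + O) - 2) = 5*((O + P) - 2) = 5*(-2 + O + P) = -10 + 5*O + 5*P)
n(j) = -30*j (n(j) = (-10 + 5*1 + 5*(-5))*j = (-10 + 5 - 25)*j = -30*j)
H - n(9) = 8567/1071 - (-30)*9 = 8567/1071 - 1*(-270) = 8567/1071 + 270 = 297737/1071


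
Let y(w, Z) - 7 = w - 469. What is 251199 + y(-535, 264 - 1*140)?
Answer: 250202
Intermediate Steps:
y(w, Z) = -462 + w (y(w, Z) = 7 + (w - 469) = 7 + (-469 + w) = -462 + w)
251199 + y(-535, 264 - 1*140) = 251199 + (-462 - 535) = 251199 - 997 = 250202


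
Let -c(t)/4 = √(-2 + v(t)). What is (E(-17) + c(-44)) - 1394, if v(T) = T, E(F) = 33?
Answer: -1361 - 4*I*√46 ≈ -1361.0 - 27.129*I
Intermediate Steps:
c(t) = -4*√(-2 + t)
(E(-17) + c(-44)) - 1394 = (33 - 4*√(-2 - 44)) - 1394 = (33 - 4*I*√46) - 1394 = -1361 - 4*I*√46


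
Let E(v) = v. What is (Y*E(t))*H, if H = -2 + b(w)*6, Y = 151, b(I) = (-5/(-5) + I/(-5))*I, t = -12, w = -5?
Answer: 112344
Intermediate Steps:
b(I) = I*(1 - I/5) (b(I) = (-5*(-⅕) + I*(-⅕))*I = (1 - I/5)*I = I*(1 - I/5))
H = -62 (H = -2 + ((⅕)*(-5)*(5 - 1*(-5)))*6 = -2 + ((⅕)*(-5)*(5 + 5))*6 = -2 + ((⅕)*(-5)*10)*6 = -2 - 10*6 = -2 - 60 = -62)
(Y*E(t))*H = (151*(-12))*(-62) = -1812*(-62) = 112344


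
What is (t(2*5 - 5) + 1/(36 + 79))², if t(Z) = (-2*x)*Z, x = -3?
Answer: 11909401/13225 ≈ 900.52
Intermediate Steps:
t(Z) = 6*Z (t(Z) = (-2*(-3))*Z = 6*Z)
(t(2*5 - 5) + 1/(36 + 79))² = (6*(2*5 - 5) + 1/(36 + 79))² = (6*(10 - 5) + 1/115)² = (6*5 + 1/115)² = (30 + 1/115)² = (3451/115)² = 11909401/13225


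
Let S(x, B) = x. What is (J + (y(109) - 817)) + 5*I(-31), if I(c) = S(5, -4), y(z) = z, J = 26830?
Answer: 26147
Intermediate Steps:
I(c) = 5
(J + (y(109) - 817)) + 5*I(-31) = (26830 + (109 - 817)) + 5*5 = (26830 - 708) + 25 = 26122 + 25 = 26147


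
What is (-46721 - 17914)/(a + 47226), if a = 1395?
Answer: -21545/16207 ≈ -1.3294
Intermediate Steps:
(-46721 - 17914)/(a + 47226) = (-46721 - 17914)/(1395 + 47226) = -64635/48621 = -64635*1/48621 = -21545/16207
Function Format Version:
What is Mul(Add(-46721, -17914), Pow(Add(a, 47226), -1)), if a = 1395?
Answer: Rational(-21545, 16207) ≈ -1.3294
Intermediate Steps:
Mul(Add(-46721, -17914), Pow(Add(a, 47226), -1)) = Mul(Add(-46721, -17914), Pow(Add(1395, 47226), -1)) = Mul(-64635, Pow(48621, -1)) = Mul(-64635, Rational(1, 48621)) = Rational(-21545, 16207)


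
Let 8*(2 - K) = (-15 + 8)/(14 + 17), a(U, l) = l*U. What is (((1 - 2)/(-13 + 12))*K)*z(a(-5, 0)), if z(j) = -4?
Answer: -503/62 ≈ -8.1129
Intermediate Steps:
a(U, l) = U*l
K = 503/248 (K = 2 - (-15 + 8)/(8*(14 + 17)) = 2 - (-7)/(8*31) = 2 - ⅛*(-7/31) = 2 + 7/248 = 503/248 ≈ 2.0282)
(((1 - 2)/(-13 + 12))*K)*z(a(-5, 0)) = (((1 - 2)/(-13 + 12))*(503/248))*(-4) = (-1/(-1)*(503/248))*(-4) = (-1*(-1)*(503/248))*(-4) = (1*(503/248))*(-4) = (503/248)*(-4) = -503/62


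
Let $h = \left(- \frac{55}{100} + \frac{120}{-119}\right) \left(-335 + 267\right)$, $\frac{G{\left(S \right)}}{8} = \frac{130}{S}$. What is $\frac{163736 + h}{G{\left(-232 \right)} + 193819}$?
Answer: $\frac{166299601}{196721735} \approx 0.84535$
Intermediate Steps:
$G{\left(S \right)} = \frac{1040}{S}$ ($G{\left(S \right)} = 8 \frac{130}{S} = \frac{1040}{S}$)
$h = \frac{3709}{35}$ ($h = \left(\left(-55\right) \frac{1}{100} + 120 \left(- \frac{1}{119}\right)\right) \left(-68\right) = \left(- \frac{11}{20} - \frac{120}{119}\right) \left(-68\right) = \left(- \frac{3709}{2380}\right) \left(-68\right) = \frac{3709}{35} \approx 105.97$)
$\frac{163736 + h}{G{\left(-232 \right)} + 193819} = \frac{163736 + \frac{3709}{35}}{\frac{1040}{-232} + 193819} = \frac{5734469}{35 \left(1040 \left(- \frac{1}{232}\right) + 193819\right)} = \frac{5734469}{35 \left(- \frac{130}{29} + 193819\right)} = \frac{5734469}{35 \cdot \frac{5620621}{29}} = \frac{5734469}{35} \cdot \frac{29}{5620621} = \frac{166299601}{196721735}$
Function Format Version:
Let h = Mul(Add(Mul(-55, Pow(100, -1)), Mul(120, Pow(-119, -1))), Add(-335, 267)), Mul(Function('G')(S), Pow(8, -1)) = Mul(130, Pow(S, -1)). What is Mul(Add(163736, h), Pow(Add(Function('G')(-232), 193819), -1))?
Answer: Rational(166299601, 196721735) ≈ 0.84535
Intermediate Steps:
Function('G')(S) = Mul(1040, Pow(S, -1)) (Function('G')(S) = Mul(8, Mul(130, Pow(S, -1))) = Mul(1040, Pow(S, -1)))
h = Rational(3709, 35) (h = Mul(Add(Mul(-55, Rational(1, 100)), Mul(120, Rational(-1, 119))), -68) = Mul(Add(Rational(-11, 20), Rational(-120, 119)), -68) = Mul(Rational(-3709, 2380), -68) = Rational(3709, 35) ≈ 105.97)
Mul(Add(163736, h), Pow(Add(Function('G')(-232), 193819), -1)) = Mul(Add(163736, Rational(3709, 35)), Pow(Add(Mul(1040, Pow(-232, -1)), 193819), -1)) = Mul(Rational(5734469, 35), Pow(Add(Mul(1040, Rational(-1, 232)), 193819), -1)) = Mul(Rational(5734469, 35), Pow(Add(Rational(-130, 29), 193819), -1)) = Mul(Rational(5734469, 35), Pow(Rational(5620621, 29), -1)) = Mul(Rational(5734469, 35), Rational(29, 5620621)) = Rational(166299601, 196721735)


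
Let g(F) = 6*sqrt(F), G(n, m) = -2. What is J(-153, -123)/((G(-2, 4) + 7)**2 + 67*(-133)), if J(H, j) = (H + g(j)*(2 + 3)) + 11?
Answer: 71/4443 - 5*I*sqrt(123)/1481 ≈ 0.01598 - 0.037443*I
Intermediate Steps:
J(H, j) = 11 + H + 30*sqrt(j) (J(H, j) = (H + (6*sqrt(j))*(2 + 3)) + 11 = (H + (6*sqrt(j))*5) + 11 = (H + 30*sqrt(j)) + 11 = 11 + H + 30*sqrt(j))
J(-153, -123)/((G(-2, 4) + 7)**2 + 67*(-133)) = (11 - 153 + 30*sqrt(-123))/((-2 + 7)**2 + 67*(-133)) = (11 - 153 + 30*(I*sqrt(123)))/(5**2 - 8911) = (11 - 153 + 30*I*sqrt(123))/(25 - 8911) = (-142 + 30*I*sqrt(123))/(-8886) = (-142 + 30*I*sqrt(123))*(-1/8886) = 71/4443 - 5*I*sqrt(123)/1481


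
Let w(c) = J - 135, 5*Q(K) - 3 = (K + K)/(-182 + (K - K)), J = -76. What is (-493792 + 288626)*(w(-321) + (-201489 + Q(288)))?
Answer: 289673922746/7 ≈ 4.1382e+10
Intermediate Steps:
Q(K) = ⅗ - K/455 (Q(K) = ⅗ + ((K + K)/(-182 + (K - K)))/5 = ⅗ + ((2*K)/(-182 + 0))/5 = ⅗ + ((2*K)/(-182))/5 = ⅗ + ((2*K)*(-1/182))/5 = ⅗ + (-K/91)/5 = ⅗ - K/455)
w(c) = -211 (w(c) = -76 - 135 = -211)
(-493792 + 288626)*(w(-321) + (-201489 + Q(288))) = (-493792 + 288626)*(-211 + (-201489 + (⅗ - 1/455*288))) = -205166*(-211 + (-201489 + (⅗ - 288/455))) = -205166*(-211 + (-201489 - 3/91)) = -205166*(-211 - 18335502/91) = -205166*(-18354703/91) = 289673922746/7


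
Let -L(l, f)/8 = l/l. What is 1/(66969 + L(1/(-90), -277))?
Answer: 1/66961 ≈ 1.4934e-5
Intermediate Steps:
L(l, f) = -8 (L(l, f) = -8*l/l = -8*1 = -8)
1/(66969 + L(1/(-90), -277)) = 1/(66969 - 8) = 1/66961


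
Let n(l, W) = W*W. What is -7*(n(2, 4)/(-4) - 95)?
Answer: 693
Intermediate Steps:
n(l, W) = W²
-7*(n(2, 4)/(-4) - 95) = -7*(4²/(-4) - 95) = -7*(16*(-¼) - 95) = -7*(-4 - 95) = -7*(-99) = -1*(-693) = 693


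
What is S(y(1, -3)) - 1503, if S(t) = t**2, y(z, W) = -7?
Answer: -1454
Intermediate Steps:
S(y(1, -3)) - 1503 = (-7)**2 - 1503 = 49 - 1503 = -1454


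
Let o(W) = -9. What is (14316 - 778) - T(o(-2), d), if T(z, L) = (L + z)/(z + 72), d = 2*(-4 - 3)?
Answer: 852917/63 ≈ 13538.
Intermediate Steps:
d = -14 (d = 2*(-7) = -14)
T(z, L) = (L + z)/(72 + z)
(14316 - 778) - T(o(-2), d) = (14316 - 778) - (-14 - 9)/(72 - 9) = 13538 - (-23)/63 = 13538 - 1*(-23/63) = 13538 + 23/63 = 852917/63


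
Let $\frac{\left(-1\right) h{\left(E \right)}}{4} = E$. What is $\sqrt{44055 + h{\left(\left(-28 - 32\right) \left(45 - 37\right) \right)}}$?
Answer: $5 \sqrt{1839} \approx 214.42$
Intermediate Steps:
$h{\left(E \right)} = - 4 E$
$\sqrt{44055 + h{\left(\left(-28 - 32\right) \left(45 - 37\right) \right)}} = \sqrt{44055 - 4 \left(-28 - 32\right) \left(45 - 37\right)} = \sqrt{44055 - 4 \left(\left(-60\right) 8\right)} = \sqrt{44055 - -1920} = \sqrt{44055 + 1920} = \sqrt{45975} = 5 \sqrt{1839}$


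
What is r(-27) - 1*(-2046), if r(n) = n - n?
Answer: 2046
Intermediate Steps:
r(n) = 0
r(-27) - 1*(-2046) = 0 - 1*(-2046) = 0 + 2046 = 2046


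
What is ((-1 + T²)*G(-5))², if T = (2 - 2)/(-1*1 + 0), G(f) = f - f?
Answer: 0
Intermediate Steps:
G(f) = 0
T = 0 (T = 0/(-1 + 0) = 0/(-1) = 0*(-1) = 0)
((-1 + T²)*G(-5))² = ((-1 + 0²)*0)² = ((-1 + 0)*0)² = (-1*0)² = 0² = 0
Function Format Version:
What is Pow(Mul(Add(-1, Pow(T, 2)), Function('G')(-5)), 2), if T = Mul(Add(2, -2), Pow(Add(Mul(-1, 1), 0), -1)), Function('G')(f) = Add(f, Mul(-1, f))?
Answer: 0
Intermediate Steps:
Function('G')(f) = 0
T = 0 (T = Mul(0, Pow(Add(-1, 0), -1)) = Mul(0, Pow(-1, -1)) = Mul(0, -1) = 0)
Pow(Mul(Add(-1, Pow(T, 2)), Function('G')(-5)), 2) = Pow(Mul(Add(-1, Pow(0, 2)), 0), 2) = Pow(Mul(Add(-1, 0), 0), 2) = Pow(Mul(-1, 0), 2) = Pow(0, 2) = 0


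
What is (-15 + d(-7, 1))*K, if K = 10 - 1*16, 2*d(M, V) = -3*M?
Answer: 27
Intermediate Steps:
d(M, V) = -3*M/2 (d(M, V) = (-3*M)/2 = -3*M/2)
K = -6 (K = 10 - 16 = -6)
(-15 + d(-7, 1))*K = (-15 - 3/2*(-7))*(-6) = (-15 + 21/2)*(-6) = -9/2*(-6) = 27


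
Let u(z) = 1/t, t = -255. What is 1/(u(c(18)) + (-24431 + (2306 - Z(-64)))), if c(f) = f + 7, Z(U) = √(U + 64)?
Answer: -255/5641876 ≈ -4.5198e-5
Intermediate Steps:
Z(U) = √(64 + U)
c(f) = 7 + f
u(z) = -1/255 (u(z) = 1/(-255) = -1/255)
1/(u(c(18)) + (-24431 + (2306 - Z(-64)))) = 1/(-1/255 + (-24431 + (2306 - √(64 - 64)))) = 1/(-1/255 + (-24431 + (2306 - √0))) = 1/(-1/255 + (-24431 + (2306 - 1*0))) = 1/(-1/255 + (-24431 + (2306 + 0))) = 1/(-1/255 + (-24431 + 2306)) = 1/(-1/255 - 22125) = 1/(-5641876/255) = -255/5641876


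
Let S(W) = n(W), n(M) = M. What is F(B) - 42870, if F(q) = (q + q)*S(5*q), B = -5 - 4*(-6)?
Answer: -39260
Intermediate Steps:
S(W) = W
B = 19 (B = -5 + 24 = 19)
F(q) = 10*q**2 (F(q) = (q + q)*(5*q) = (2*q)*(5*q) = 10*q**2)
F(B) - 42870 = 10*19**2 - 42870 = 10*361 - 42870 = 3610 - 42870 = -39260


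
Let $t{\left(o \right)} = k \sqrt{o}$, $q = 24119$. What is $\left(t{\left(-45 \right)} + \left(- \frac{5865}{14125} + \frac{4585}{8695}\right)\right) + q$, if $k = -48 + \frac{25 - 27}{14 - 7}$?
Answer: $\frac{118489359003}{4912675} - \frac{1014 i \sqrt{5}}{7} \approx 24119.0 - 323.91 i$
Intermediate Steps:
$k = - \frac{338}{7}$ ($k = -48 - \frac{2}{7} = - \frac{338}{7} \approx -48.286$)
$t{\left(o \right)} = - \frac{338 \sqrt{o}}{7}$
$\left(t{\left(-45 \right)} + \left(- \frac{5865}{14125} + \frac{4585}{8695}\right)\right) + q = \left(- \frac{338 \sqrt{-45}}{7} + \left(- \frac{5865}{14125} + \frac{4585}{8695}\right)\right) + 24119 = \left(- \frac{338 \cdot 3 i \sqrt{5}}{7} + \left(\left(-5865\right) \frac{1}{14125} + 4585 \cdot \frac{1}{8695}\right)\right) + 24119 = \left(- \frac{1014 i \sqrt{5}}{7} + \left(- \frac{1173}{2825} + \frac{917}{1739}\right)\right) + 24119 = \left(- \frac{1014 i \sqrt{5}}{7} + \frac{550678}{4912675}\right) + 24119 = \left(\frac{550678}{4912675} - \frac{1014 i \sqrt{5}}{7}\right) + 24119 = \frac{118489359003}{4912675} - \frac{1014 i \sqrt{5}}{7}$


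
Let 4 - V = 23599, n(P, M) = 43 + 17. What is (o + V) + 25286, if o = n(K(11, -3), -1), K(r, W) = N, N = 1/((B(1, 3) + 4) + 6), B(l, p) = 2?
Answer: 1751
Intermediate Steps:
N = 1/12 (N = 1/((2 + 4) + 6) = 1/(6 + 6) = 1/12 ≈ 0.083333)
K(r, W) = 1/12
n(P, M) = 60
V = -23595 (V = 4 - 1*23599 = 4 - 23599 = -23595)
o = 60
(o + V) + 25286 = (60 - 23595) + 25286 = -23535 + 25286 = 1751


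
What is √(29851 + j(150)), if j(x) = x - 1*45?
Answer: 2*√7489 ≈ 173.08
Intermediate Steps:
j(x) = -45 + x (j(x) = x - 45 = -45 + x)
√(29851 + j(150)) = √(29851 + (-45 + 150)) = √(29851 + 105) = √29956 = 2*√7489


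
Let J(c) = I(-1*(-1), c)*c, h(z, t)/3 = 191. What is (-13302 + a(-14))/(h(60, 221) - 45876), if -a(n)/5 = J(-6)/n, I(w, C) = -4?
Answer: 31018/105707 ≈ 0.29343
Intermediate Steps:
h(z, t) = 573 (h(z, t) = 3*191 = 573)
J(c) = -4*c
a(n) = -120/n (a(n) = -5*(-4*(-6))/n = -120/n)
(-13302 + a(-14))/(h(60, 221) - 45876) = (-13302 - 120/(-14))/(573 - 45876) = (-13302 - 120*(-1/14))/(-45303) = (-13302 + 60/7)*(-1/45303) = -93054/7*(-1/45303) = 31018/105707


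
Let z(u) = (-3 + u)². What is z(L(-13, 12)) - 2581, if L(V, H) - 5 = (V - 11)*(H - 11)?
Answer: -2097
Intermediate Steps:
L(V, H) = 5 + (-11 + H)*(-11 + V) (L(V, H) = 5 + (V - 11)*(H - 11) = 5 + (-11 + V)*(-11 + H) = 5 + (-11 + H)*(-11 + V))
z(L(-13, 12)) - 2581 = (-3 + (126 - 11*12 - 11*(-13) + 12*(-13)))² - 2581 = (-3 + (126 - 132 + 143 - 156))² - 2581 = (-3 - 19)² - 2581 = (-22)² - 2581 = 484 - 2581 = -2097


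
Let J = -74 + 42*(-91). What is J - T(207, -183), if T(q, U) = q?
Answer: -4103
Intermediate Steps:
J = -3896 (J = -74 - 3822 = -3896)
J - T(207, -183) = -3896 - 1*207 = -3896 - 207 = -4103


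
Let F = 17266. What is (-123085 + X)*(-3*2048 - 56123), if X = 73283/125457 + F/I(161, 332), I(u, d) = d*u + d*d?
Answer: 58330888903258525/7610934 ≈ 7.6641e+9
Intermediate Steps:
I(u, d) = d² + d*u (I(u, d) = d*u + d² = d² + d*u)
X = 372652865/540376314 (X = 73283/125457 + 17266/((332*(332 + 161))) = 73283*(1/125457) + 17266/((332*493)) = 3857/6603 + 17266/163676 = 3857/6603 + 17266*(1/163676) = 3857/6603 + 8633/81838 = 372652865/540376314 ≈ 0.68962)
(-123085 + X)*(-3*2048 - 56123) = (-123085 + 372652865/540376314)*(-3*2048 - 56123) = -66511845955825*(-6144 - 56123)/540376314 = -66511845955825/540376314*(-62267) = 58330888903258525/7610934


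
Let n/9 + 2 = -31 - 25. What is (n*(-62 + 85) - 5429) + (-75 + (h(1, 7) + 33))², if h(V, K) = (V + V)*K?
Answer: -16651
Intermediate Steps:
h(V, K) = 2*K*V (h(V, K) = (2*V)*K = 2*K*V)
n = -522 (n = -18 + 9*(-31 - 25) = -18 + 9*(-56) = -18 - 504 = -522)
(n*(-62 + 85) - 5429) + (-75 + (h(1, 7) + 33))² = (-522*(-62 + 85) - 5429) + (-75 + (2*7*1 + 33))² = (-522*23 - 5429) + (-75 + (14 + 33))² = (-12006 - 5429) + (-75 + 47)² = -17435 + (-28)² = -17435 + 784 = -16651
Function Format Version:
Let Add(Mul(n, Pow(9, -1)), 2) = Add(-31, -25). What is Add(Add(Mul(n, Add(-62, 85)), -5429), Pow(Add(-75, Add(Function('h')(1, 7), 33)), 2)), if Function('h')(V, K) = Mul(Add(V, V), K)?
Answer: -16651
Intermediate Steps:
Function('h')(V, K) = Mul(2, K, V) (Function('h')(V, K) = Mul(Mul(2, V), K) = Mul(2, K, V))
n = -522 (n = Add(-18, Mul(9, Add(-31, -25))) = Add(-18, Mul(9, -56)) = Add(-18, -504) = -522)
Add(Add(Mul(n, Add(-62, 85)), -5429), Pow(Add(-75, Add(Function('h')(1, 7), 33)), 2)) = Add(Add(Mul(-522, Add(-62, 85)), -5429), Pow(Add(-75, Add(Mul(2, 7, 1), 33)), 2)) = Add(Add(Mul(-522, 23), -5429), Pow(Add(-75, Add(14, 33)), 2)) = Add(Add(-12006, -5429), Pow(Add(-75, 47), 2)) = Add(-17435, Pow(-28, 2)) = Add(-17435, 784) = -16651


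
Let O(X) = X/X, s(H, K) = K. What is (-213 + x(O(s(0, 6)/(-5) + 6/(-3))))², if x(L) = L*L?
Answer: 44944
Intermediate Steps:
O(X) = 1
x(L) = L²
(-213 + x(O(s(0, 6)/(-5) + 6/(-3))))² = (-213 + 1²)² = (-213 + 1)² = (-212)² = 44944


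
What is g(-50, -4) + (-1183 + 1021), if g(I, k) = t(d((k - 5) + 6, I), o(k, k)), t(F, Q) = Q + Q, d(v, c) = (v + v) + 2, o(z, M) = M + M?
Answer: -178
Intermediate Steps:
o(z, M) = 2*M
d(v, c) = 2 + 2*v (d(v, c) = 2*v + 2 = 2 + 2*v)
t(F, Q) = 2*Q
g(I, k) = 4*k (g(I, k) = 2*(2*k) = 4*k)
g(-50, -4) + (-1183 + 1021) = 4*(-4) + (-1183 + 1021) = -16 - 162 = -178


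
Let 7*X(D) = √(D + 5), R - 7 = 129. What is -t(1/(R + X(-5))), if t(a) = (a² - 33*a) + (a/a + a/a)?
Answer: -32505/18496 ≈ -1.7574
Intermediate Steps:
R = 136 (R = 7 + 129 = 136)
X(D) = √(5 + D)/7 (X(D) = √(D + 5)/7 = √(5 + D)/7)
t(a) = 2 + a² - 33*a (t(a) = (a² - 33*a) + (1 + 1) = (a² - 33*a) + 2 = 2 + a² - 33*a)
-t(1/(R + X(-5))) = -(2 + (1/(136 + √(5 - 5)/7))² - 33/(136 + √(5 - 5)/7)) = -(2 + (1/(136 + √0/7))² - 33/(136 + √0/7)) = -(2 + (1/(136 + (⅐)*0))² - 33/(136 + (⅐)*0)) = -(2 + (1/(136 + 0))² - 33/(136 + 0)) = -(2 + (1/136)² - 33/136) = -(2 + (1/136)² - 33*1/136) = -(2 + 1/18496 - 33/136) = -1*32505/18496 = -32505/18496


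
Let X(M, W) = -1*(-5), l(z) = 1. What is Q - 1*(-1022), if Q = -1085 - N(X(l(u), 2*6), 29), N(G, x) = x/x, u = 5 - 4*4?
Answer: -64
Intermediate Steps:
u = -11 (u = 5 - 16 = -11)
X(M, W) = 5
N(G, x) = 1
Q = -1086 (Q = -1085 - 1*1 = -1085 - 1 = -1086)
Q - 1*(-1022) = -1086 - 1*(-1022) = -1086 + 1022 = -64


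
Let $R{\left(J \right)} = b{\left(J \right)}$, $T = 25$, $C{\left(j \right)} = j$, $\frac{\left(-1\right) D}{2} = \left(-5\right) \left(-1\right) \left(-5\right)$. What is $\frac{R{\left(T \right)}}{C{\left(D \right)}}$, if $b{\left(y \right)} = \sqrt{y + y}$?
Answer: $\frac{\sqrt{2}}{10} \approx 0.14142$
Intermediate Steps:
$D = 50$ ($D = - 2 \left(-5\right) \left(-1\right) \left(-5\right) = - 2 \cdot 5 \left(-5\right) = \left(-2\right) \left(-25\right) = 50$)
$b{\left(y \right)} = \sqrt{2} \sqrt{y}$ ($b{\left(y \right)} = \sqrt{2 y} = \sqrt{2} \sqrt{y}$)
$R{\left(J \right)} = \sqrt{2} \sqrt{J}$
$\frac{R{\left(T \right)}}{C{\left(D \right)}} = \frac{\sqrt{2} \sqrt{25}}{50} = \sqrt{2} \cdot 5 \cdot \frac{1}{50} = 5 \sqrt{2} \cdot \frac{1}{50} = \frac{\sqrt{2}}{10}$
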